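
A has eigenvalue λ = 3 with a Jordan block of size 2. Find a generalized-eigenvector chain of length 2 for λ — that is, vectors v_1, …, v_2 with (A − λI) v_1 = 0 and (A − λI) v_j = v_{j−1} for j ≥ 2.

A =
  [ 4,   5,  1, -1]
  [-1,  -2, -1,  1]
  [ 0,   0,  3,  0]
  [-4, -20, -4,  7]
A Jordan chain for λ = 3 of length 2:
v_1 = (1, -1, 0, -4)ᵀ
v_2 = (1, 0, 0, 0)ᵀ

Let N = A − (3)·I. We want v_2 with N^2 v_2 = 0 but N^1 v_2 ≠ 0; then v_{j-1} := N · v_j for j = 2, …, 2.

Pick v_2 = (1, 0, 0, 0)ᵀ.
Then v_1 = N · v_2 = (1, -1, 0, -4)ᵀ.

Sanity check: (A − (3)·I) v_1 = (0, 0, 0, 0)ᵀ = 0. ✓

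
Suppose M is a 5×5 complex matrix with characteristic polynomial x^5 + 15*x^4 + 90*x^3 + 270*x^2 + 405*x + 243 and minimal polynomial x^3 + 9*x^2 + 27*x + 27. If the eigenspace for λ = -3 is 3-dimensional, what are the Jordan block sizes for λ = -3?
Block sizes for λ = -3: [3, 1, 1]

Step 1 — from the characteristic polynomial, algebraic multiplicity of λ = -3 is 5. From dim ker(M − (-3)·I) = 3, there are exactly 3 Jordan blocks for λ = -3.
Step 2 — from the minimal polynomial, the factor (x + 3)^3 tells us the largest block for λ = -3 has size 3.
Step 3 — with total size 5, 3 blocks, and largest block 3, the block sizes (in nonincreasing order) are [3, 1, 1].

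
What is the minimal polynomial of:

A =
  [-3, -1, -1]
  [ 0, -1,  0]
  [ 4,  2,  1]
x^2 + 2*x + 1

The characteristic polynomial is χ_A(x) = (x + 1)^3, so the eigenvalues are known. The minimal polynomial is
  m_A(x) = Π_λ (x − λ)^{k_λ}
where k_λ is the size of the *largest* Jordan block for λ (equivalently, the smallest k with (A − λI)^k v = 0 for every generalised eigenvector v of λ).

  λ = -1: largest Jordan block has size 2, contributing (x + 1)^2

So m_A(x) = (x + 1)^2 = x^2 + 2*x + 1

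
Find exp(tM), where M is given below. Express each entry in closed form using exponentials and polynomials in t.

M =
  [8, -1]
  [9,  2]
e^{tM} =
  [3*t*exp(5*t) + exp(5*t), -t*exp(5*t)]
  [9*t*exp(5*t), -3*t*exp(5*t) + exp(5*t)]

Strategy: write M = P · J · P⁻¹ where J is a Jordan canonical form, so e^{tM} = P · e^{tJ} · P⁻¹, and e^{tJ} can be computed block-by-block.

M has Jordan form
J =
  [5, 1]
  [0, 5]
(up to reordering of blocks).

Per-block formulas:
  For a 2×2 Jordan block J_2(5): exp(t · J_2(5)) = e^(5t)·(I + t·N), where N is the 2×2 nilpotent shift.

After assembling e^{tJ} and conjugating by P, we get:

e^{tM} =
  [3*t*exp(5*t) + exp(5*t), -t*exp(5*t)]
  [9*t*exp(5*t), -3*t*exp(5*t) + exp(5*t)]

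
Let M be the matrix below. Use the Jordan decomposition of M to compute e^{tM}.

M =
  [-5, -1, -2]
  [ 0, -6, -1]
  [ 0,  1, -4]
e^{tM} =
  [exp(-5*t), -t^2*exp(-5*t)/2 - t*exp(-5*t), -t^2*exp(-5*t)/2 - 2*t*exp(-5*t)]
  [0, -t*exp(-5*t) + exp(-5*t), -t*exp(-5*t)]
  [0, t*exp(-5*t), t*exp(-5*t) + exp(-5*t)]

Strategy: write M = P · J · P⁻¹ where J is a Jordan canonical form, so e^{tM} = P · e^{tJ} · P⁻¹, and e^{tJ} can be computed block-by-block.

M has Jordan form
J =
  [-5,  1,  0]
  [ 0, -5,  1]
  [ 0,  0, -5]
(up to reordering of blocks).

Per-block formulas:
  For a 3×3 Jordan block J_3(-5): exp(t · J_3(-5)) = e^(-5t)·(I + t·N + (t^2/2)·N^2), where N is the 3×3 nilpotent shift.

After assembling e^{tJ} and conjugating by P, we get:

e^{tM} =
  [exp(-5*t), -t^2*exp(-5*t)/2 - t*exp(-5*t), -t^2*exp(-5*t)/2 - 2*t*exp(-5*t)]
  [0, -t*exp(-5*t) + exp(-5*t), -t*exp(-5*t)]
  [0, t*exp(-5*t), t*exp(-5*t) + exp(-5*t)]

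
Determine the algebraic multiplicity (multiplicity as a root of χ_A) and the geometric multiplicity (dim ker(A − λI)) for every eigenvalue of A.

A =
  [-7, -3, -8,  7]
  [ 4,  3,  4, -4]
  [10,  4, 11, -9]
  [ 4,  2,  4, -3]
λ = 1: alg = 4, geom = 2

Step 1 — factor the characteristic polynomial to read off the algebraic multiplicities:
  χ_A(x) = (x - 1)^4

Step 2 — compute geometric multiplicities via the rank-nullity identity g(λ) = n − rank(A − λI):
  rank(A − (1)·I) = 2, so dim ker(A − (1)·I) = n − 2 = 2

Summary:
  λ = 1: algebraic multiplicity = 4, geometric multiplicity = 2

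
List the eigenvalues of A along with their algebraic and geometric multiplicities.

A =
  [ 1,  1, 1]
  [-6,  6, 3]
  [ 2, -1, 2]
λ = 3: alg = 3, geom = 2

Step 1 — factor the characteristic polynomial to read off the algebraic multiplicities:
  χ_A(x) = (x - 3)^3

Step 2 — compute geometric multiplicities via the rank-nullity identity g(λ) = n − rank(A − λI):
  rank(A − (3)·I) = 1, so dim ker(A − (3)·I) = n − 1 = 2

Summary:
  λ = 3: algebraic multiplicity = 3, geometric multiplicity = 2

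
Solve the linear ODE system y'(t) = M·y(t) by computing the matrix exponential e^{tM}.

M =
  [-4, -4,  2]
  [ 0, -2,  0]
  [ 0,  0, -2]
e^{tM} =
  [exp(-4*t), -2*exp(-2*t) + 2*exp(-4*t), exp(-2*t) - exp(-4*t)]
  [0, exp(-2*t), 0]
  [0, 0, exp(-2*t)]

Strategy: write M = P · J · P⁻¹ where J is a Jordan canonical form, so e^{tM} = P · e^{tJ} · P⁻¹, and e^{tJ} can be computed block-by-block.

M has Jordan form
J =
  [-4,  0,  0]
  [ 0, -2,  0]
  [ 0,  0, -2]
(up to reordering of blocks).

Per-block formulas:
  For a 1×1 block at λ = -2: exp(t · [-2]) = [e^(-2t)].
  For a 1×1 block at λ = -4: exp(t · [-4]) = [e^(-4t)].

After assembling e^{tJ} and conjugating by P, we get:

e^{tM} =
  [exp(-4*t), -2*exp(-2*t) + 2*exp(-4*t), exp(-2*t) - exp(-4*t)]
  [0, exp(-2*t), 0]
  [0, 0, exp(-2*t)]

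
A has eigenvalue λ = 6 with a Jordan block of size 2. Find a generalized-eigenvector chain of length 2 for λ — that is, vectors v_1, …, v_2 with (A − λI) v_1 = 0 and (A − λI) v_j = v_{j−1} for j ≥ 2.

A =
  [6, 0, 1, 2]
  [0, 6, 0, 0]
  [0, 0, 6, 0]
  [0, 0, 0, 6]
A Jordan chain for λ = 6 of length 2:
v_1 = (1, 0, 0, 0)ᵀ
v_2 = (0, 0, 1, 0)ᵀ

Let N = A − (6)·I. We want v_2 with N^2 v_2 = 0 but N^1 v_2 ≠ 0; then v_{j-1} := N · v_j for j = 2, …, 2.

Pick v_2 = (0, 0, 1, 0)ᵀ.
Then v_1 = N · v_2 = (1, 0, 0, 0)ᵀ.

Sanity check: (A − (6)·I) v_1 = (0, 0, 0, 0)ᵀ = 0. ✓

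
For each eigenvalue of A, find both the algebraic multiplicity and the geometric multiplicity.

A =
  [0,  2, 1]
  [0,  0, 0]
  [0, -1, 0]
λ = 0: alg = 3, geom = 1

Step 1 — factor the characteristic polynomial to read off the algebraic multiplicities:
  χ_A(x) = x^3

Step 2 — compute geometric multiplicities via the rank-nullity identity g(λ) = n − rank(A − λI):
  rank(A − (0)·I) = 2, so dim ker(A − (0)·I) = n − 2 = 1

Summary:
  λ = 0: algebraic multiplicity = 3, geometric multiplicity = 1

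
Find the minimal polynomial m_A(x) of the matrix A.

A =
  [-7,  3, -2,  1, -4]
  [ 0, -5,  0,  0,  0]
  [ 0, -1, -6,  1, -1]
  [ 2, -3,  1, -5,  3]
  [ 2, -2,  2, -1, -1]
x^3 + 14*x^2 + 65*x + 100

The characteristic polynomial is χ_A(x) = (x + 4)*(x + 5)^4, so the eigenvalues are known. The minimal polynomial is
  m_A(x) = Π_λ (x − λ)^{k_λ}
where k_λ is the size of the *largest* Jordan block for λ (equivalently, the smallest k with (A − λI)^k v = 0 for every generalised eigenvector v of λ).

  λ = -5: largest Jordan block has size 2, contributing (x + 5)^2
  λ = -4: largest Jordan block has size 1, contributing (x + 4)

So m_A(x) = (x + 4)*(x + 5)^2 = x^3 + 14*x^2 + 65*x + 100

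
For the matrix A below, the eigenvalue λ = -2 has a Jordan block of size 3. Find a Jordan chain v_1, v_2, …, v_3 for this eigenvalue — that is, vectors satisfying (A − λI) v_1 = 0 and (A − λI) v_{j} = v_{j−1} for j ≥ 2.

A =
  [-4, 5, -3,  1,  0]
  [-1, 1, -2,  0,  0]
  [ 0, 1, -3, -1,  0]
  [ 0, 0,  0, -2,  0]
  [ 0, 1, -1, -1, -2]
A Jordan chain for λ = -2 of length 3:
v_1 = (-1, -1, -1, 0, -1)ᵀ
v_2 = (-2, -1, 0, 0, 0)ᵀ
v_3 = (1, 0, 0, 0, 0)ᵀ

Let N = A − (-2)·I. We want v_3 with N^3 v_3 = 0 but N^2 v_3 ≠ 0; then v_{j-1} := N · v_j for j = 3, …, 2.

Pick v_3 = (1, 0, 0, 0, 0)ᵀ.
Then v_2 = N · v_3 = (-2, -1, 0, 0, 0)ᵀ.
Then v_1 = N · v_2 = (-1, -1, -1, 0, -1)ᵀ.

Sanity check: (A − (-2)·I) v_1 = (0, 0, 0, 0, 0)ᵀ = 0. ✓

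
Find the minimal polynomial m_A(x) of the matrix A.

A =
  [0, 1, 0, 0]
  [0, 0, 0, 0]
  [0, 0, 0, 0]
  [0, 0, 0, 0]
x^2

The characteristic polynomial is χ_A(x) = x^4, so the eigenvalues are known. The minimal polynomial is
  m_A(x) = Π_λ (x − λ)^{k_λ}
where k_λ is the size of the *largest* Jordan block for λ (equivalently, the smallest k with (A − λI)^k v = 0 for every generalised eigenvector v of λ).

  λ = 0: largest Jordan block has size 2, contributing (x − 0)^2

So m_A(x) = x^2 = x^2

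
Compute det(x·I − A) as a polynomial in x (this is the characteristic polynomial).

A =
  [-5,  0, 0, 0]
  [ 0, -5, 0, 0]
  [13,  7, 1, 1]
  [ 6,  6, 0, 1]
x^4 + 8*x^3 + 6*x^2 - 40*x + 25

Expanding det(x·I − A) (e.g. by cofactor expansion or by noting that A is similar to its Jordan form J, which has the same characteristic polynomial as A) gives
  χ_A(x) = x^4 + 8*x^3 + 6*x^2 - 40*x + 25
which factors as (x - 1)^2*(x + 5)^2. The eigenvalues (with algebraic multiplicities) are λ = -5 with multiplicity 2, λ = 1 with multiplicity 2.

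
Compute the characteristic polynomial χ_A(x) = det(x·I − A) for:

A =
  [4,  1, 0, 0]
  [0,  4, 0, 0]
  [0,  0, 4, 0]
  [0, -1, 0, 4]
x^4 - 16*x^3 + 96*x^2 - 256*x + 256

Expanding det(x·I − A) (e.g. by cofactor expansion or by noting that A is similar to its Jordan form J, which has the same characteristic polynomial as A) gives
  χ_A(x) = x^4 - 16*x^3 + 96*x^2 - 256*x + 256
which factors as (x - 4)^4. The eigenvalues (with algebraic multiplicities) are λ = 4 with multiplicity 4.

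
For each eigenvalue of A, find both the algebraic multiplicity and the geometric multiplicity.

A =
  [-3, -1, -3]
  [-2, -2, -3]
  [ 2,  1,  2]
λ = -1: alg = 3, geom = 2

Step 1 — factor the characteristic polynomial to read off the algebraic multiplicities:
  χ_A(x) = (x + 1)^3

Step 2 — compute geometric multiplicities via the rank-nullity identity g(λ) = n − rank(A − λI):
  rank(A − (-1)·I) = 1, so dim ker(A − (-1)·I) = n − 1 = 2

Summary:
  λ = -1: algebraic multiplicity = 3, geometric multiplicity = 2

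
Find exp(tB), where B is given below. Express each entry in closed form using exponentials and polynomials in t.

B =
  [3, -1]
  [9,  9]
e^{tB} =
  [-3*t*exp(6*t) + exp(6*t), -t*exp(6*t)]
  [9*t*exp(6*t), 3*t*exp(6*t) + exp(6*t)]

Strategy: write B = P · J · P⁻¹ where J is a Jordan canonical form, so e^{tB} = P · e^{tJ} · P⁻¹, and e^{tJ} can be computed block-by-block.

B has Jordan form
J =
  [6, 1]
  [0, 6]
(up to reordering of blocks).

Per-block formulas:
  For a 2×2 Jordan block J_2(6): exp(t · J_2(6)) = e^(6t)·(I + t·N), where N is the 2×2 nilpotent shift.

After assembling e^{tJ} and conjugating by P, we get:

e^{tB} =
  [-3*t*exp(6*t) + exp(6*t), -t*exp(6*t)]
  [9*t*exp(6*t), 3*t*exp(6*t) + exp(6*t)]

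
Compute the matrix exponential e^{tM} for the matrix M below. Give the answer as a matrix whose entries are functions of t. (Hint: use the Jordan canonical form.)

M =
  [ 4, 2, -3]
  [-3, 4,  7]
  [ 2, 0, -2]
e^{tM} =
  [-4*t^2*exp(2*t) + 2*t*exp(2*t) + exp(2*t), 4*t^2*exp(2*t) + 2*t*exp(2*t), 10*t^2*exp(2*t) - 3*t*exp(2*t)]
  [t^2*exp(2*t) - 3*t*exp(2*t), -t^2*exp(2*t) + 2*t*exp(2*t) + exp(2*t), -5*t^2*exp(2*t)/2 + 7*t*exp(2*t)]
  [-2*t^2*exp(2*t) + 2*t*exp(2*t), 2*t^2*exp(2*t), 5*t^2*exp(2*t) - 4*t*exp(2*t) + exp(2*t)]

Strategy: write M = P · J · P⁻¹ where J is a Jordan canonical form, so e^{tM} = P · e^{tJ} · P⁻¹, and e^{tJ} can be computed block-by-block.

M has Jordan form
J =
  [2, 1, 0]
  [0, 2, 1]
  [0, 0, 2]
(up to reordering of blocks).

Per-block formulas:
  For a 3×3 Jordan block J_3(2): exp(t · J_3(2)) = e^(2t)·(I + t·N + (t^2/2)·N^2), where N is the 3×3 nilpotent shift.

After assembling e^{tJ} and conjugating by P, we get:

e^{tM} =
  [-4*t^2*exp(2*t) + 2*t*exp(2*t) + exp(2*t), 4*t^2*exp(2*t) + 2*t*exp(2*t), 10*t^2*exp(2*t) - 3*t*exp(2*t)]
  [t^2*exp(2*t) - 3*t*exp(2*t), -t^2*exp(2*t) + 2*t*exp(2*t) + exp(2*t), -5*t^2*exp(2*t)/2 + 7*t*exp(2*t)]
  [-2*t^2*exp(2*t) + 2*t*exp(2*t), 2*t^2*exp(2*t), 5*t^2*exp(2*t) - 4*t*exp(2*t) + exp(2*t)]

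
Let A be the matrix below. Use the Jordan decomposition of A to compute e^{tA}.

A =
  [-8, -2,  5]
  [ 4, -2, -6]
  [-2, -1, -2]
e^{tA} =
  [-t^2*exp(-4*t) - 4*t*exp(-4*t) + exp(-4*t), -t^2*exp(-4*t)/2 - 2*t*exp(-4*t), t^2*exp(-4*t) + 5*t*exp(-4*t)]
  [2*t^2*exp(-4*t) + 4*t*exp(-4*t), t^2*exp(-4*t) + 2*t*exp(-4*t) + exp(-4*t), -2*t^2*exp(-4*t) - 6*t*exp(-4*t)]
  [-2*t*exp(-4*t), -t*exp(-4*t), 2*t*exp(-4*t) + exp(-4*t)]

Strategy: write A = P · J · P⁻¹ where J is a Jordan canonical form, so e^{tA} = P · e^{tJ} · P⁻¹, and e^{tJ} can be computed block-by-block.

A has Jordan form
J =
  [-4,  1,  0]
  [ 0, -4,  1]
  [ 0,  0, -4]
(up to reordering of blocks).

Per-block formulas:
  For a 3×3 Jordan block J_3(-4): exp(t · J_3(-4)) = e^(-4t)·(I + t·N + (t^2/2)·N^2), where N is the 3×3 nilpotent shift.

After assembling e^{tJ} and conjugating by P, we get:

e^{tA} =
  [-t^2*exp(-4*t) - 4*t*exp(-4*t) + exp(-4*t), -t^2*exp(-4*t)/2 - 2*t*exp(-4*t), t^2*exp(-4*t) + 5*t*exp(-4*t)]
  [2*t^2*exp(-4*t) + 4*t*exp(-4*t), t^2*exp(-4*t) + 2*t*exp(-4*t) + exp(-4*t), -2*t^2*exp(-4*t) - 6*t*exp(-4*t)]
  [-2*t*exp(-4*t), -t*exp(-4*t), 2*t*exp(-4*t) + exp(-4*t)]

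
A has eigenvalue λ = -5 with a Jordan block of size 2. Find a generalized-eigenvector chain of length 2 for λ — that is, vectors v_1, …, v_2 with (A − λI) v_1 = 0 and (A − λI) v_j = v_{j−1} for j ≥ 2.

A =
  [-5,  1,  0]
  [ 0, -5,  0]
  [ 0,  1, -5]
A Jordan chain for λ = -5 of length 2:
v_1 = (1, 0, 1)ᵀ
v_2 = (0, 1, 0)ᵀ

Let N = A − (-5)·I. We want v_2 with N^2 v_2 = 0 but N^1 v_2 ≠ 0; then v_{j-1} := N · v_j for j = 2, …, 2.

Pick v_2 = (0, 1, 0)ᵀ.
Then v_1 = N · v_2 = (1, 0, 1)ᵀ.

Sanity check: (A − (-5)·I) v_1 = (0, 0, 0)ᵀ = 0. ✓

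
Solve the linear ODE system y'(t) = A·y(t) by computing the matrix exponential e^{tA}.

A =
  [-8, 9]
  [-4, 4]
e^{tA} =
  [-6*t*exp(-2*t) + exp(-2*t), 9*t*exp(-2*t)]
  [-4*t*exp(-2*t), 6*t*exp(-2*t) + exp(-2*t)]

Strategy: write A = P · J · P⁻¹ where J is a Jordan canonical form, so e^{tA} = P · e^{tJ} · P⁻¹, and e^{tJ} can be computed block-by-block.

A has Jordan form
J =
  [-2,  1]
  [ 0, -2]
(up to reordering of blocks).

Per-block formulas:
  For a 2×2 Jordan block J_2(-2): exp(t · J_2(-2)) = e^(-2t)·(I + t·N), where N is the 2×2 nilpotent shift.

After assembling e^{tJ} and conjugating by P, we get:

e^{tA} =
  [-6*t*exp(-2*t) + exp(-2*t), 9*t*exp(-2*t)]
  [-4*t*exp(-2*t), 6*t*exp(-2*t) + exp(-2*t)]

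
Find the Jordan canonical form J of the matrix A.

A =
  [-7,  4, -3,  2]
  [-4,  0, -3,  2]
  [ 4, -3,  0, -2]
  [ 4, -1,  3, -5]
J_3(-3) ⊕ J_1(-3)

The characteristic polynomial is
  det(x·I − A) = x^4 + 12*x^3 + 54*x^2 + 108*x + 81 = (x + 3)^4

Eigenvalues and multiplicities (the geometric multiplicity of λ is n − rank(A − λI), which equals the number of Jordan blocks for λ):
  λ = -3: algebraic multiplicity = 4, geometric multiplicity = 2

Determining the block sizes for each eigenvalue:
  λ = -3: with am = 4 and gm = 2, the partition is not yet determined (e.g. several partitions of 4 into 2 parts exist). Let N = A − (-3)·I. Computing rank(N^1) = 2, rank(N^2) = 1, rank(N^3) = 0; the number of blocks of size ≥ j is rank(N^{j−1}) − rank(N^j), giving [2, 1, 1]. So we have 1 block(s) of size 3, 1 block(s) of size 1 → block sizes [3, 1]

Assembling the blocks gives a Jordan form
J =
  [-3,  1,  0,  0]
  [ 0, -3,  1,  0]
  [ 0,  0, -3,  0]
  [ 0,  0,  0, -3]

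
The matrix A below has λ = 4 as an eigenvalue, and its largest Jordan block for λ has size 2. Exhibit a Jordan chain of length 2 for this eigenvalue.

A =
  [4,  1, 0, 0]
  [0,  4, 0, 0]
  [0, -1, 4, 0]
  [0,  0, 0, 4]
A Jordan chain for λ = 4 of length 2:
v_1 = (1, 0, -1, 0)ᵀ
v_2 = (0, 1, 0, 0)ᵀ

Let N = A − (4)·I. We want v_2 with N^2 v_2 = 0 but N^1 v_2 ≠ 0; then v_{j-1} := N · v_j for j = 2, …, 2.

Pick v_2 = (0, 1, 0, 0)ᵀ.
Then v_1 = N · v_2 = (1, 0, -1, 0)ᵀ.

Sanity check: (A − (4)·I) v_1 = (0, 0, 0, 0)ᵀ = 0. ✓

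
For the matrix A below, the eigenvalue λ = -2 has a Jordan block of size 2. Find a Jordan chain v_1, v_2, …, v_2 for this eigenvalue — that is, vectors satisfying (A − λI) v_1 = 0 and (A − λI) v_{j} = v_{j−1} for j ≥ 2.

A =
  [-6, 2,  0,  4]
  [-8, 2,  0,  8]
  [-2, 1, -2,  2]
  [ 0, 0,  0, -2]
A Jordan chain for λ = -2 of length 2:
v_1 = (-4, -8, -2, 0)ᵀ
v_2 = (1, 0, 0, 0)ᵀ

Let N = A − (-2)·I. We want v_2 with N^2 v_2 = 0 but N^1 v_2 ≠ 0; then v_{j-1} := N · v_j for j = 2, …, 2.

Pick v_2 = (1, 0, 0, 0)ᵀ.
Then v_1 = N · v_2 = (-4, -8, -2, 0)ᵀ.

Sanity check: (A − (-2)·I) v_1 = (0, 0, 0, 0)ᵀ = 0. ✓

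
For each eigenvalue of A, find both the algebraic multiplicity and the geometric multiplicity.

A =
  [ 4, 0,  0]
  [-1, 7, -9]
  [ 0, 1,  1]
λ = 4: alg = 3, geom = 1

Step 1 — factor the characteristic polynomial to read off the algebraic multiplicities:
  χ_A(x) = (x - 4)^3

Step 2 — compute geometric multiplicities via the rank-nullity identity g(λ) = n − rank(A − λI):
  rank(A − (4)·I) = 2, so dim ker(A − (4)·I) = n − 2 = 1

Summary:
  λ = 4: algebraic multiplicity = 3, geometric multiplicity = 1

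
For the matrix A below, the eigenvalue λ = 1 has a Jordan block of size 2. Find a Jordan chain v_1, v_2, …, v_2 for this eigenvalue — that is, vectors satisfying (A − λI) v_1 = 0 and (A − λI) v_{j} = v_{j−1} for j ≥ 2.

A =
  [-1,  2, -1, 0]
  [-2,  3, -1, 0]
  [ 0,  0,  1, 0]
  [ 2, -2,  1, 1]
A Jordan chain for λ = 1 of length 2:
v_1 = (-2, -2, 0, 2)ᵀ
v_2 = (1, 0, 0, 0)ᵀ

Let N = A − (1)·I. We want v_2 with N^2 v_2 = 0 but N^1 v_2 ≠ 0; then v_{j-1} := N · v_j for j = 2, …, 2.

Pick v_2 = (1, 0, 0, 0)ᵀ.
Then v_1 = N · v_2 = (-2, -2, 0, 2)ᵀ.

Sanity check: (A − (1)·I) v_1 = (0, 0, 0, 0)ᵀ = 0. ✓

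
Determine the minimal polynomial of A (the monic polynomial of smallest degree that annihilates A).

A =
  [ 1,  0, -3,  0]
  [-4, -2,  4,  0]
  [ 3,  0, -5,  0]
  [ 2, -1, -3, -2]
x^3 + 6*x^2 + 12*x + 8

The characteristic polynomial is χ_A(x) = (x + 2)^4, so the eigenvalues are known. The minimal polynomial is
  m_A(x) = Π_λ (x − λ)^{k_λ}
where k_λ is the size of the *largest* Jordan block for λ (equivalently, the smallest k with (A − λI)^k v = 0 for every generalised eigenvector v of λ).

  λ = -2: largest Jordan block has size 3, contributing (x + 2)^3

So m_A(x) = (x + 2)^3 = x^3 + 6*x^2 + 12*x + 8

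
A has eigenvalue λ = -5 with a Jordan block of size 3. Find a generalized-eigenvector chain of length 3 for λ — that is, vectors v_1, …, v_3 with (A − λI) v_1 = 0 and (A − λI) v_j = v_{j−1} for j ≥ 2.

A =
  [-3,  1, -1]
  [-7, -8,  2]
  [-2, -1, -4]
A Jordan chain for λ = -5 of length 3:
v_1 = (-1, 3, 1)ᵀ
v_2 = (2, -7, -2)ᵀ
v_3 = (1, 0, 0)ᵀ

Let N = A − (-5)·I. We want v_3 with N^3 v_3 = 0 but N^2 v_3 ≠ 0; then v_{j-1} := N · v_j for j = 3, …, 2.

Pick v_3 = (1, 0, 0)ᵀ.
Then v_2 = N · v_3 = (2, -7, -2)ᵀ.
Then v_1 = N · v_2 = (-1, 3, 1)ᵀ.

Sanity check: (A − (-5)·I) v_1 = (0, 0, 0)ᵀ = 0. ✓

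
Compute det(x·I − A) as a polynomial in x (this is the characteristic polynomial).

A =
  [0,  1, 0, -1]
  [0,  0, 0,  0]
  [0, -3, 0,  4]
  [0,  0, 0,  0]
x^4

Expanding det(x·I − A) (e.g. by cofactor expansion or by noting that A is similar to its Jordan form J, which has the same characteristic polynomial as A) gives
  χ_A(x) = x^4
which factors as x^4. The eigenvalues (with algebraic multiplicities) are λ = 0 with multiplicity 4.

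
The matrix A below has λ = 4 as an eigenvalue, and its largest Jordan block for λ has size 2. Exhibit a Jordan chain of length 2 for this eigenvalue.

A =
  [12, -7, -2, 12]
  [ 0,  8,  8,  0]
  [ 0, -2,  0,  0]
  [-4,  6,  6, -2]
A Jordan chain for λ = 4 of length 2:
v_1 = (-6, 8, -4, 8)ᵀ
v_2 = (1, 2, 0, 0)ᵀ

Let N = A − (4)·I. We want v_2 with N^2 v_2 = 0 but N^1 v_2 ≠ 0; then v_{j-1} := N · v_j for j = 2, …, 2.

Pick v_2 = (1, 2, 0, 0)ᵀ.
Then v_1 = N · v_2 = (-6, 8, -4, 8)ᵀ.

Sanity check: (A − (4)·I) v_1 = (0, 0, 0, 0)ᵀ = 0. ✓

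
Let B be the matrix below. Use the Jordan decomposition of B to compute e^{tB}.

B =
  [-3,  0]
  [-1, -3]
e^{tB} =
  [exp(-3*t), 0]
  [-t*exp(-3*t), exp(-3*t)]

Strategy: write B = P · J · P⁻¹ where J is a Jordan canonical form, so e^{tB} = P · e^{tJ} · P⁻¹, and e^{tJ} can be computed block-by-block.

B has Jordan form
J =
  [-3,  1]
  [ 0, -3]
(up to reordering of blocks).

Per-block formulas:
  For a 2×2 Jordan block J_2(-3): exp(t · J_2(-3)) = e^(-3t)·(I + t·N), where N is the 2×2 nilpotent shift.

After assembling e^{tJ} and conjugating by P, we get:

e^{tB} =
  [exp(-3*t), 0]
  [-t*exp(-3*t), exp(-3*t)]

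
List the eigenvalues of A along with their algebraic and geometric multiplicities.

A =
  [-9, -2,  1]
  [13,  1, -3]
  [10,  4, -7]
λ = -5: alg = 3, geom = 1

Step 1 — factor the characteristic polynomial to read off the algebraic multiplicities:
  χ_A(x) = (x + 5)^3

Step 2 — compute geometric multiplicities via the rank-nullity identity g(λ) = n − rank(A − λI):
  rank(A − (-5)·I) = 2, so dim ker(A − (-5)·I) = n − 2 = 1

Summary:
  λ = -5: algebraic multiplicity = 3, geometric multiplicity = 1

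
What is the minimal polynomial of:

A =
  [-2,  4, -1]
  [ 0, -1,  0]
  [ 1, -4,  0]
x^2 + 2*x + 1

The characteristic polynomial is χ_A(x) = (x + 1)^3, so the eigenvalues are known. The minimal polynomial is
  m_A(x) = Π_λ (x − λ)^{k_λ}
where k_λ is the size of the *largest* Jordan block for λ (equivalently, the smallest k with (A − λI)^k v = 0 for every generalised eigenvector v of λ).

  λ = -1: largest Jordan block has size 2, contributing (x + 1)^2

So m_A(x) = (x + 1)^2 = x^2 + 2*x + 1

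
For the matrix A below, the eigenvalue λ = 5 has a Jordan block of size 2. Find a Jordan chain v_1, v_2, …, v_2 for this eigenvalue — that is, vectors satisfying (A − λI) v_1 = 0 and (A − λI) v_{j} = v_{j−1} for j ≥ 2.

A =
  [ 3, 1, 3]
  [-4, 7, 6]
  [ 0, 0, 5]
A Jordan chain for λ = 5 of length 2:
v_1 = (-2, -4, 0)ᵀ
v_2 = (1, 0, 0)ᵀ

Let N = A − (5)·I. We want v_2 with N^2 v_2 = 0 but N^1 v_2 ≠ 0; then v_{j-1} := N · v_j for j = 2, …, 2.

Pick v_2 = (1, 0, 0)ᵀ.
Then v_1 = N · v_2 = (-2, -4, 0)ᵀ.

Sanity check: (A − (5)·I) v_1 = (0, 0, 0)ᵀ = 0. ✓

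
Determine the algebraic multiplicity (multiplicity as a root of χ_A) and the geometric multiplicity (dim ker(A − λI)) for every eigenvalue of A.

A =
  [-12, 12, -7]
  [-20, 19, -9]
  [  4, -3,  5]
λ = 4: alg = 3, geom = 1

Step 1 — factor the characteristic polynomial to read off the algebraic multiplicities:
  χ_A(x) = (x - 4)^3

Step 2 — compute geometric multiplicities via the rank-nullity identity g(λ) = n − rank(A − λI):
  rank(A − (4)·I) = 2, so dim ker(A − (4)·I) = n − 2 = 1

Summary:
  λ = 4: algebraic multiplicity = 3, geometric multiplicity = 1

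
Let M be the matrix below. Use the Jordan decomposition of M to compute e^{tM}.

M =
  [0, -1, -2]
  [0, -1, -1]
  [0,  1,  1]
e^{tM} =
  [1, -t^2/2 - t, -t^2/2 - 2*t]
  [0, 1 - t, -t]
  [0, t, t + 1]

Strategy: write M = P · J · P⁻¹ where J is a Jordan canonical form, so e^{tM} = P · e^{tJ} · P⁻¹, and e^{tJ} can be computed block-by-block.

M has Jordan form
J =
  [0, 1, 0]
  [0, 0, 1]
  [0, 0, 0]
(up to reordering of blocks).

Per-block formulas:
  For a 3×3 Jordan block J_3(0): exp(t · J_3(0)) = e^(0t)·(I + t·N + (t^2/2)·N^2), where N is the 3×3 nilpotent shift.

After assembling e^{tJ} and conjugating by P, we get:

e^{tM} =
  [1, -t^2/2 - t, -t^2/2 - 2*t]
  [0, 1 - t, -t]
  [0, t, t + 1]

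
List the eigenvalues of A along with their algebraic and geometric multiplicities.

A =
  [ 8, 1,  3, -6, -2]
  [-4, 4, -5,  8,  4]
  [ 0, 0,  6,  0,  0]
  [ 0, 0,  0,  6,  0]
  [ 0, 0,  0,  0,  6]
λ = 6: alg = 5, geom = 3

Step 1 — factor the characteristic polynomial to read off the algebraic multiplicities:
  χ_A(x) = (x - 6)^5

Step 2 — compute geometric multiplicities via the rank-nullity identity g(λ) = n − rank(A − λI):
  rank(A − (6)·I) = 2, so dim ker(A − (6)·I) = n − 2 = 3

Summary:
  λ = 6: algebraic multiplicity = 5, geometric multiplicity = 3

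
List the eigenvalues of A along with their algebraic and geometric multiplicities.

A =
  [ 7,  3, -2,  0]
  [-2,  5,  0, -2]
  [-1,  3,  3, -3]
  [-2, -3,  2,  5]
λ = 5: alg = 4, geom = 2

Step 1 — factor the characteristic polynomial to read off the algebraic multiplicities:
  χ_A(x) = (x - 5)^4

Step 2 — compute geometric multiplicities via the rank-nullity identity g(λ) = n − rank(A − λI):
  rank(A − (5)·I) = 2, so dim ker(A − (5)·I) = n − 2 = 2

Summary:
  λ = 5: algebraic multiplicity = 4, geometric multiplicity = 2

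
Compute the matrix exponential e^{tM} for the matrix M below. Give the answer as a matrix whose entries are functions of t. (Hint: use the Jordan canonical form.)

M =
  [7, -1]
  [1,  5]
e^{tM} =
  [t*exp(6*t) + exp(6*t), -t*exp(6*t)]
  [t*exp(6*t), -t*exp(6*t) + exp(6*t)]

Strategy: write M = P · J · P⁻¹ where J is a Jordan canonical form, so e^{tM} = P · e^{tJ} · P⁻¹, and e^{tJ} can be computed block-by-block.

M has Jordan form
J =
  [6, 1]
  [0, 6]
(up to reordering of blocks).

Per-block formulas:
  For a 2×2 Jordan block J_2(6): exp(t · J_2(6)) = e^(6t)·(I + t·N), where N is the 2×2 nilpotent shift.

After assembling e^{tJ} and conjugating by P, we get:

e^{tM} =
  [t*exp(6*t) + exp(6*t), -t*exp(6*t)]
  [t*exp(6*t), -t*exp(6*t) + exp(6*t)]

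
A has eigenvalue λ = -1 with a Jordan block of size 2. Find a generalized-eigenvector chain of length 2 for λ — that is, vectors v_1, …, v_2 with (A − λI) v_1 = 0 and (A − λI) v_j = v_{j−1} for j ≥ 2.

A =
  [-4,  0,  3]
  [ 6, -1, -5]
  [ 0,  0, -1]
A Jordan chain for λ = -1 of length 2:
v_1 = (0, 1, 0)ᵀ
v_2 = (1, 0, 1)ᵀ

Let N = A − (-1)·I. We want v_2 with N^2 v_2 = 0 but N^1 v_2 ≠ 0; then v_{j-1} := N · v_j for j = 2, …, 2.

Pick v_2 = (1, 0, 1)ᵀ.
Then v_1 = N · v_2 = (0, 1, 0)ᵀ.

Sanity check: (A − (-1)·I) v_1 = (0, 0, 0)ᵀ = 0. ✓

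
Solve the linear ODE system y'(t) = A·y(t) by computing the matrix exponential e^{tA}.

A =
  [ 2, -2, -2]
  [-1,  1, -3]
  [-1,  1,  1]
e^{tA} =
  [2*t*exp(2*t) + 1, -2*t*exp(2*t), 2*t*exp(2*t) - 2*exp(2*t) + 2]
  [t*exp(2*t) - exp(2*t) + 1, -t*exp(2*t) + exp(2*t), t*exp(2*t) - 2*exp(2*t) + 2]
  [-t*exp(2*t), t*exp(2*t), -t*exp(2*t) + exp(2*t)]

Strategy: write A = P · J · P⁻¹ where J is a Jordan canonical form, so e^{tA} = P · e^{tJ} · P⁻¹, and e^{tJ} can be computed block-by-block.

A has Jordan form
J =
  [0, 0, 0]
  [0, 2, 1]
  [0, 0, 2]
(up to reordering of blocks).

Per-block formulas:
  For a 2×2 Jordan block J_2(2): exp(t · J_2(2)) = e^(2t)·(I + t·N), where N is the 2×2 nilpotent shift.
  For a 1×1 block at λ = 0: exp(t · [0]) = [e^(0t)].

After assembling e^{tJ} and conjugating by P, we get:

e^{tA} =
  [2*t*exp(2*t) + 1, -2*t*exp(2*t), 2*t*exp(2*t) - 2*exp(2*t) + 2]
  [t*exp(2*t) - exp(2*t) + 1, -t*exp(2*t) + exp(2*t), t*exp(2*t) - 2*exp(2*t) + 2]
  [-t*exp(2*t), t*exp(2*t), -t*exp(2*t) + exp(2*t)]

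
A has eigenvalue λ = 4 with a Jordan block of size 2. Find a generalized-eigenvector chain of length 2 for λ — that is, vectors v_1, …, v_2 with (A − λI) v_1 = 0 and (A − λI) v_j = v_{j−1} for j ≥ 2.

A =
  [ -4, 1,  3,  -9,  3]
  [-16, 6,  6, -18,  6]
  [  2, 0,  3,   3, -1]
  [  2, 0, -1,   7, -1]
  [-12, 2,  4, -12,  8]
A Jordan chain for λ = 4 of length 2:
v_1 = (-8, -16, 2, 2, -12)ᵀ
v_2 = (1, 0, 0, 0, 0)ᵀ

Let N = A − (4)·I. We want v_2 with N^2 v_2 = 0 but N^1 v_2 ≠ 0; then v_{j-1} := N · v_j for j = 2, …, 2.

Pick v_2 = (1, 0, 0, 0, 0)ᵀ.
Then v_1 = N · v_2 = (-8, -16, 2, 2, -12)ᵀ.

Sanity check: (A − (4)·I) v_1 = (0, 0, 0, 0, 0)ᵀ = 0. ✓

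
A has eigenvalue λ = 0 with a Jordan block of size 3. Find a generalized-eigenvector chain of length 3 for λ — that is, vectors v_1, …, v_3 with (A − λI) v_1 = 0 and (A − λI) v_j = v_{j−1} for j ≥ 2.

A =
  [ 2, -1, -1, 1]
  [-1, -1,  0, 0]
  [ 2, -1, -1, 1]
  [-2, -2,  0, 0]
A Jordan chain for λ = 0 of length 3:
v_1 = (1, -1, 1, -2)ᵀ
v_2 = (2, -1, 2, -2)ᵀ
v_3 = (1, 0, 0, 0)ᵀ

Let N = A − (0)·I. We want v_3 with N^3 v_3 = 0 but N^2 v_3 ≠ 0; then v_{j-1} := N · v_j for j = 3, …, 2.

Pick v_3 = (1, 0, 0, 0)ᵀ.
Then v_2 = N · v_3 = (2, -1, 2, -2)ᵀ.
Then v_1 = N · v_2 = (1, -1, 1, -2)ᵀ.

Sanity check: (A − (0)·I) v_1 = (0, 0, 0, 0)ᵀ = 0. ✓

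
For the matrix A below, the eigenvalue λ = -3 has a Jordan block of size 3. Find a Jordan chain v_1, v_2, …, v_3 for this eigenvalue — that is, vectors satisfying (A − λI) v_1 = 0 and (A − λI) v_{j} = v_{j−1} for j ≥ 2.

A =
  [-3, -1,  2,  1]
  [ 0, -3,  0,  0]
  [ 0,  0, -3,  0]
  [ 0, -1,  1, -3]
A Jordan chain for λ = -3 of length 3:
v_1 = (-1, 0, 0, 0)ᵀ
v_2 = (-1, 0, 0, -1)ᵀ
v_3 = (0, 1, 0, 0)ᵀ

Let N = A − (-3)·I. We want v_3 with N^3 v_3 = 0 but N^2 v_3 ≠ 0; then v_{j-1} := N · v_j for j = 3, …, 2.

Pick v_3 = (0, 1, 0, 0)ᵀ.
Then v_2 = N · v_3 = (-1, 0, 0, -1)ᵀ.
Then v_1 = N · v_2 = (-1, 0, 0, 0)ᵀ.

Sanity check: (A − (-3)·I) v_1 = (0, 0, 0, 0)ᵀ = 0. ✓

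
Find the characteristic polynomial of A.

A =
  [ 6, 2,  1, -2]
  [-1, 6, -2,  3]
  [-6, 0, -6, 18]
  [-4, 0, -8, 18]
x^4 - 24*x^3 + 216*x^2 - 864*x + 1296

Expanding det(x·I − A) (e.g. by cofactor expansion or by noting that A is similar to its Jordan form J, which has the same characteristic polynomial as A) gives
  χ_A(x) = x^4 - 24*x^3 + 216*x^2 - 864*x + 1296
which factors as (x - 6)^4. The eigenvalues (with algebraic multiplicities) are λ = 6 with multiplicity 4.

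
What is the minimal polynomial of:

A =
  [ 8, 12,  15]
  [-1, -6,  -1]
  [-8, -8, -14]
x^3 + 12*x^2 + 48*x + 64

The characteristic polynomial is χ_A(x) = (x + 4)^3, so the eigenvalues are known. The minimal polynomial is
  m_A(x) = Π_λ (x − λ)^{k_λ}
where k_λ is the size of the *largest* Jordan block for λ (equivalently, the smallest k with (A − λI)^k v = 0 for every generalised eigenvector v of λ).

  λ = -4: largest Jordan block has size 3, contributing (x + 4)^3

So m_A(x) = (x + 4)^3 = x^3 + 12*x^2 + 48*x + 64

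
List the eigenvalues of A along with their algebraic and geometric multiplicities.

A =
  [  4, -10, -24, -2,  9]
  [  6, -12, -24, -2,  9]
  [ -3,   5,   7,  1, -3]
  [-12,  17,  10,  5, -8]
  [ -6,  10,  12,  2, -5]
λ = -2: alg = 2, geom = 2; λ = 1: alg = 3, geom = 1

Step 1 — factor the characteristic polynomial to read off the algebraic multiplicities:
  χ_A(x) = (x - 1)^3*(x + 2)^2

Step 2 — compute geometric multiplicities via the rank-nullity identity g(λ) = n − rank(A − λI):
  rank(A − (-2)·I) = 3, so dim ker(A − (-2)·I) = n − 3 = 2
  rank(A − (1)·I) = 4, so dim ker(A − (1)·I) = n − 4 = 1

Summary:
  λ = -2: algebraic multiplicity = 2, geometric multiplicity = 2
  λ = 1: algebraic multiplicity = 3, geometric multiplicity = 1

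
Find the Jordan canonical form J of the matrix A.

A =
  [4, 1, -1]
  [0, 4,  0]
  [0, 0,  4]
J_2(4) ⊕ J_1(4)

The characteristic polynomial is
  det(x·I − A) = x^3 - 12*x^2 + 48*x - 64 = (x - 4)^3

Eigenvalues and multiplicities (the geometric multiplicity of λ is n − rank(A − λI), which equals the number of Jordan blocks for λ):
  λ = 4: algebraic multiplicity = 3, geometric multiplicity = 2

Determining the block sizes for each eigenvalue:
  λ = 4: 2 blocks summing to 3 forces exactly one block of size 2 and the rest size 1 → block sizes [2, 1]

Assembling the blocks gives a Jordan form
J =
  [4, 1, 0]
  [0, 4, 0]
  [0, 0, 4]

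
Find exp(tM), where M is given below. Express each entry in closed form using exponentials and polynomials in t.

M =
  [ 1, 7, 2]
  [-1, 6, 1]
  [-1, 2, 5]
e^{tM} =
  [-3*t*exp(4*t) + exp(4*t), -3*t^2*exp(4*t)/2 + 7*t*exp(4*t), 3*t^2*exp(4*t)/2 + 2*t*exp(4*t)]
  [-t*exp(4*t), -t^2*exp(4*t)/2 + 2*t*exp(4*t) + exp(4*t), t^2*exp(4*t)/2 + t*exp(4*t)]
  [-t*exp(4*t), -t^2*exp(4*t)/2 + 2*t*exp(4*t), t^2*exp(4*t)/2 + t*exp(4*t) + exp(4*t)]

Strategy: write M = P · J · P⁻¹ where J is a Jordan canonical form, so e^{tM} = P · e^{tJ} · P⁻¹, and e^{tJ} can be computed block-by-block.

M has Jordan form
J =
  [4, 1, 0]
  [0, 4, 1]
  [0, 0, 4]
(up to reordering of blocks).

Per-block formulas:
  For a 3×3 Jordan block J_3(4): exp(t · J_3(4)) = e^(4t)·(I + t·N + (t^2/2)·N^2), where N is the 3×3 nilpotent shift.

After assembling e^{tJ} and conjugating by P, we get:

e^{tM} =
  [-3*t*exp(4*t) + exp(4*t), -3*t^2*exp(4*t)/2 + 7*t*exp(4*t), 3*t^2*exp(4*t)/2 + 2*t*exp(4*t)]
  [-t*exp(4*t), -t^2*exp(4*t)/2 + 2*t*exp(4*t) + exp(4*t), t^2*exp(4*t)/2 + t*exp(4*t)]
  [-t*exp(4*t), -t^2*exp(4*t)/2 + 2*t*exp(4*t), t^2*exp(4*t)/2 + t*exp(4*t) + exp(4*t)]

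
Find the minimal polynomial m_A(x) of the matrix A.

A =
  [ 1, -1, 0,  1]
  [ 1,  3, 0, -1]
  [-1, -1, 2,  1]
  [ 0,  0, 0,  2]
x^2 - 4*x + 4

The characteristic polynomial is χ_A(x) = (x - 2)^4, so the eigenvalues are known. The minimal polynomial is
  m_A(x) = Π_λ (x − λ)^{k_λ}
where k_λ is the size of the *largest* Jordan block for λ (equivalently, the smallest k with (A − λI)^k v = 0 for every generalised eigenvector v of λ).

  λ = 2: largest Jordan block has size 2, contributing (x − 2)^2

So m_A(x) = (x - 2)^2 = x^2 - 4*x + 4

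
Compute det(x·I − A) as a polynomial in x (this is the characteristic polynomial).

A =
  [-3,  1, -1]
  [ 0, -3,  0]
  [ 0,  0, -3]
x^3 + 9*x^2 + 27*x + 27

Expanding det(x·I − A) (e.g. by cofactor expansion or by noting that A is similar to its Jordan form J, which has the same characteristic polynomial as A) gives
  χ_A(x) = x^3 + 9*x^2 + 27*x + 27
which factors as (x + 3)^3. The eigenvalues (with algebraic multiplicities) are λ = -3 with multiplicity 3.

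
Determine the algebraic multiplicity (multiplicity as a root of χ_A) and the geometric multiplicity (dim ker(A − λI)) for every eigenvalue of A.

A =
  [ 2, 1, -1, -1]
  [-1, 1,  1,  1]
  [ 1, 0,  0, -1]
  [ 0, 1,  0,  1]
λ = 1: alg = 4, geom = 2

Step 1 — factor the characteristic polynomial to read off the algebraic multiplicities:
  χ_A(x) = (x - 1)^4

Step 2 — compute geometric multiplicities via the rank-nullity identity g(λ) = n − rank(A − λI):
  rank(A − (1)·I) = 2, so dim ker(A − (1)·I) = n − 2 = 2

Summary:
  λ = 1: algebraic multiplicity = 4, geometric multiplicity = 2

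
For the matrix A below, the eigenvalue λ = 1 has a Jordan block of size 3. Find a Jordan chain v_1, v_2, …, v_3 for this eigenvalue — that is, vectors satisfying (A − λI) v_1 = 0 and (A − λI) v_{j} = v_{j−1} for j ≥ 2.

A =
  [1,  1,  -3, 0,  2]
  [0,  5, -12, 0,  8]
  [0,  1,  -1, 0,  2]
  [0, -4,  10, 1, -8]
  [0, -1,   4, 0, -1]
A Jordan chain for λ = 1 of length 3:
v_1 = (-1, -4, 0, 2, 2)ᵀ
v_2 = (1, 4, 1, -4, -1)ᵀ
v_3 = (0, 1, 0, 0, 0)ᵀ

Let N = A − (1)·I. We want v_3 with N^3 v_3 = 0 but N^2 v_3 ≠ 0; then v_{j-1} := N · v_j for j = 3, …, 2.

Pick v_3 = (0, 1, 0, 0, 0)ᵀ.
Then v_2 = N · v_3 = (1, 4, 1, -4, -1)ᵀ.
Then v_1 = N · v_2 = (-1, -4, 0, 2, 2)ᵀ.

Sanity check: (A − (1)·I) v_1 = (0, 0, 0, 0, 0)ᵀ = 0. ✓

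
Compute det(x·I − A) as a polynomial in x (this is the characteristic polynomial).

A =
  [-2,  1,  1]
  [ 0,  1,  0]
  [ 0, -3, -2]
x^3 + 3*x^2 - 4

Expanding det(x·I − A) (e.g. by cofactor expansion or by noting that A is similar to its Jordan form J, which has the same characteristic polynomial as A) gives
  χ_A(x) = x^3 + 3*x^2 - 4
which factors as (x - 1)*(x + 2)^2. The eigenvalues (with algebraic multiplicities) are λ = -2 with multiplicity 2, λ = 1 with multiplicity 1.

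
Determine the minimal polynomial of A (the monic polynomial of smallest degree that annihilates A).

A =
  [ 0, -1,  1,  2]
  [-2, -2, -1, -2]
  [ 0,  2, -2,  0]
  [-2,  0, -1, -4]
x^3 + 6*x^2 + 12*x + 8

The characteristic polynomial is χ_A(x) = (x + 2)^4, so the eigenvalues are known. The minimal polynomial is
  m_A(x) = Π_λ (x − λ)^{k_λ}
where k_λ is the size of the *largest* Jordan block for λ (equivalently, the smallest k with (A − λI)^k v = 0 for every generalised eigenvector v of λ).

  λ = -2: largest Jordan block has size 3, contributing (x + 2)^3

So m_A(x) = (x + 2)^3 = x^3 + 6*x^2 + 12*x + 8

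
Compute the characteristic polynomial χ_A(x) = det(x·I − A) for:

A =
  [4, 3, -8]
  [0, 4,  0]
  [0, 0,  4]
x^3 - 12*x^2 + 48*x - 64

Expanding det(x·I − A) (e.g. by cofactor expansion or by noting that A is similar to its Jordan form J, which has the same characteristic polynomial as A) gives
  χ_A(x) = x^3 - 12*x^2 + 48*x - 64
which factors as (x - 4)^3. The eigenvalues (with algebraic multiplicities) are λ = 4 with multiplicity 3.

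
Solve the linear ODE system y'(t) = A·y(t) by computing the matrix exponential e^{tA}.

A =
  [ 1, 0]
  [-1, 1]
e^{tA} =
  [exp(t), 0]
  [-t*exp(t), exp(t)]

Strategy: write A = P · J · P⁻¹ where J is a Jordan canonical form, so e^{tA} = P · e^{tJ} · P⁻¹, and e^{tJ} can be computed block-by-block.

A has Jordan form
J =
  [1, 1]
  [0, 1]
(up to reordering of blocks).

Per-block formulas:
  For a 2×2 Jordan block J_2(1): exp(t · J_2(1)) = e^(1t)·(I + t·N), where N is the 2×2 nilpotent shift.

After assembling e^{tJ} and conjugating by P, we get:

e^{tA} =
  [exp(t), 0]
  [-t*exp(t), exp(t)]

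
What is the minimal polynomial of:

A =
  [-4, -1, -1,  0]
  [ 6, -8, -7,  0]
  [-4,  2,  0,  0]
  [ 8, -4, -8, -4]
x^3 + 12*x^2 + 48*x + 64

The characteristic polynomial is χ_A(x) = (x + 4)^4, so the eigenvalues are known. The minimal polynomial is
  m_A(x) = Π_λ (x − λ)^{k_λ}
where k_λ is the size of the *largest* Jordan block for λ (equivalently, the smallest k with (A − λI)^k v = 0 for every generalised eigenvector v of λ).

  λ = -4: largest Jordan block has size 3, contributing (x + 4)^3

So m_A(x) = (x + 4)^3 = x^3 + 12*x^2 + 48*x + 64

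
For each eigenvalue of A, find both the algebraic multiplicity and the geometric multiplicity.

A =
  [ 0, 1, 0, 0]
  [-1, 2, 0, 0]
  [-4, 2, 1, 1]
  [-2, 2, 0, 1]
λ = 1: alg = 4, geom = 2

Step 1 — factor the characteristic polynomial to read off the algebraic multiplicities:
  χ_A(x) = (x - 1)^4

Step 2 — compute geometric multiplicities via the rank-nullity identity g(λ) = n − rank(A − λI):
  rank(A − (1)·I) = 2, so dim ker(A − (1)·I) = n − 2 = 2

Summary:
  λ = 1: algebraic multiplicity = 4, geometric multiplicity = 2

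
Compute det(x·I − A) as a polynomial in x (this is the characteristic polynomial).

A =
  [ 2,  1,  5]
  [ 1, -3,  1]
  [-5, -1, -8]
x^3 + 9*x^2 + 27*x + 27

Expanding det(x·I − A) (e.g. by cofactor expansion or by noting that A is similar to its Jordan form J, which has the same characteristic polynomial as A) gives
  χ_A(x) = x^3 + 9*x^2 + 27*x + 27
which factors as (x + 3)^3. The eigenvalues (with algebraic multiplicities) are λ = -3 with multiplicity 3.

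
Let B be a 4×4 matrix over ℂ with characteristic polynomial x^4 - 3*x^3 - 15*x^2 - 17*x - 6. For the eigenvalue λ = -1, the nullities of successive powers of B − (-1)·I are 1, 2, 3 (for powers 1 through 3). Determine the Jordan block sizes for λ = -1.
Block sizes for λ = -1: [3]

From the dimensions of kernels of powers, the number of Jordan blocks of size at least j is d_j − d_{j−1} where d_j = dim ker(N^j) (with d_0 = 0). Computing the differences gives [1, 1, 1].
The number of blocks of size exactly k is (#blocks of size ≥ k) − (#blocks of size ≥ k + 1), so the partition is: 1 block(s) of size 3.
In nonincreasing order the block sizes are [3].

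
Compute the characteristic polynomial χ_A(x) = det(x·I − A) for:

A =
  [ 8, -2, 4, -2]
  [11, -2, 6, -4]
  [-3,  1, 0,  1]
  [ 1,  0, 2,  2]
x^4 - 8*x^3 + 24*x^2 - 32*x + 16

Expanding det(x·I − A) (e.g. by cofactor expansion or by noting that A is similar to its Jordan form J, which has the same characteristic polynomial as A) gives
  χ_A(x) = x^4 - 8*x^3 + 24*x^2 - 32*x + 16
which factors as (x - 2)^4. The eigenvalues (with algebraic multiplicities) are λ = 2 with multiplicity 4.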